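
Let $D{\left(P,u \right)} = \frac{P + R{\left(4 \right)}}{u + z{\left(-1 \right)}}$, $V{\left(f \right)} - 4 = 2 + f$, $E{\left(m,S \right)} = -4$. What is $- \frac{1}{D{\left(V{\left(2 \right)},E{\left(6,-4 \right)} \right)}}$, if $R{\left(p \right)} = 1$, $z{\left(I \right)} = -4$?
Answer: $\frac{8}{9} \approx 0.88889$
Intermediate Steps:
$V{\left(f \right)} = 6 + f$ ($V{\left(f \right)} = 4 + \left(2 + f\right) = 6 + f$)
$D{\left(P,u \right)} = \frac{1 + P}{-4 + u}$ ($D{\left(P,u \right)} = \frac{P + 1}{u - 4} = \frac{1 + P}{-4 + u}$)
$- \frac{1}{D{\left(V{\left(2 \right)},E{\left(6,-4 \right)} \right)}} = - \frac{1}{\frac{1}{-4 - 4} \left(1 + \left(6 + 2\right)\right)} = - \frac{1}{\frac{1}{-8} \left(1 + 8\right)} = - \frac{1}{\left(- \frac{1}{8}\right) 9} = - \frac{1}{- \frac{9}{8}} = \left(-1\right) \left(- \frac{8}{9}\right) = \frac{8}{9}$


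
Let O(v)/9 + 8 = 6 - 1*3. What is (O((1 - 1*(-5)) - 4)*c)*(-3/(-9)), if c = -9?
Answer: 135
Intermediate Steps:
O(v) = -45 (O(v) = -72 + 9*(6 - 1*3) = -72 + 9*(6 - 3) = -72 + 9*3 = -72 + 27 = -45)
(O((1 - 1*(-5)) - 4)*c)*(-3/(-9)) = (-45*(-9))*(-3/(-9)) = 405*(-3*(-⅑)) = 405*(⅓) = 135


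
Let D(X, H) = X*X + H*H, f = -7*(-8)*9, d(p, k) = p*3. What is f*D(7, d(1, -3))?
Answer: 29232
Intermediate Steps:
d(p, k) = 3*p
f = 504 (f = 56*9 = 504)
D(X, H) = H² + X² (D(X, H) = X² + H² = H² + X²)
f*D(7, d(1, -3)) = 504*((3*1)² + 7²) = 504*(3² + 49) = 504*(9 + 49) = 504*58 = 29232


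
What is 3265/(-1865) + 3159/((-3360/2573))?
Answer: -1011325997/417760 ≈ -2420.8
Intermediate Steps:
3265/(-1865) + 3159/((-3360/2573)) = 3265*(-1/1865) + 3159/((-3360*1/2573)) = -653/373 + 3159/(-3360/2573) = -653/373 + 3159*(-2573/3360) = -653/373 - 2709369/1120 = -1011325997/417760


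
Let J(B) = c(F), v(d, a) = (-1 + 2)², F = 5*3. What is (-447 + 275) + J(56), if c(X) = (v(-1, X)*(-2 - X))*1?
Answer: -189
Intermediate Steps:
F = 15
v(d, a) = 1 (v(d, a) = 1² = 1)
c(X) = -2 - X (c(X) = (1*(-2 - X))*1 = (-2 - X)*1 = -2 - X)
J(B) = -17 (J(B) = -2 - 1*15 = -2 - 15 = -17)
(-447 + 275) + J(56) = (-447 + 275) - 17 = -172 - 17 = -189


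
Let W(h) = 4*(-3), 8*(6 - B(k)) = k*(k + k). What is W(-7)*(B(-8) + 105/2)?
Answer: -510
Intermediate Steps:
B(k) = 6 - k**2/4 (B(k) = 6 - k*(k + k)/8 = 6 - k*2*k/8 = 6 - k**2/4)
W(h) = -12
W(-7)*(B(-8) + 105/2) = -12*((6 - 1/4*(-8)**2) + 105/2) = -12*((6 - 1/4*64) + 105*(1/2)) = -12*((6 - 16) + 105/2) = -12*(-10 + 105/2) = -12*85/2 = -510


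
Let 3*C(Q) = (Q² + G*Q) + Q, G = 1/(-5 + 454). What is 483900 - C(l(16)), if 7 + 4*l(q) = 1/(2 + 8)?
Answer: 347633461437/718400 ≈ 4.8390e+5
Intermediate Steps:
l(q) = -69/40 (l(q) = -7/4 + 1/(4*(2 + 8)) = -7/4 + (¼)/10 = -7/4 + (¼)*(⅒) = -7/4 + 1/40 = -69/40)
G = 1/449 ≈ 0.0022272
C(Q) = Q²/3 + 150*Q/449 (C(Q) = ((Q² + Q/449) + Q)/3 = (Q² + 450*Q/449)/3 = Q²/3 + 150*Q/449)
483900 - C(l(16)) = 483900 - (-69)*(450 + 449*(-69/40))/(1347*40) = 483900 - (-69)*(450 - 30981/40)/(1347*40) = 483900 - (-69)*(-12981)/(1347*40*40) = 483900 - 1*298563/718400 = 483900 - 298563/718400 = 347633461437/718400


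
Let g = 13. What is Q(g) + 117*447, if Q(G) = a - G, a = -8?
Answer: 52278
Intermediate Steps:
Q(G) = -8 - G
Q(g) + 117*447 = (-8 - 1*13) + 117*447 = (-8 - 13) + 52299 = -21 + 52299 = 52278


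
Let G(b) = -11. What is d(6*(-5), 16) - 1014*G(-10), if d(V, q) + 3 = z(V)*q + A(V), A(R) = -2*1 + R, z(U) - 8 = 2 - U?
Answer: 11759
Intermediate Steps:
z(U) = 10 - U (z(U) = 8 + (2 - U) = 10 - U)
A(R) = -2 + R
d(V, q) = -5 + V + q*(10 - V) (d(V, q) = -3 + ((10 - V)*q + (-2 + V)) = -3 + (q*(10 - V) + (-2 + V)) = -3 + (-2 + V + q*(10 - V)) = -5 + V + q*(10 - V))
d(6*(-5), 16) - 1014*G(-10) = (-5 + 6*(-5) - 1*16*(-10 + 6*(-5))) - 1014*(-11) = (-5 - 30 - 1*16*(-10 - 30)) + 11154 = (-5 - 30 - 1*16*(-40)) + 11154 = (-5 - 30 + 640) + 11154 = 605 + 11154 = 11759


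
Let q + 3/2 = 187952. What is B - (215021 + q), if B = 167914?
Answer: -470115/2 ≈ -2.3506e+5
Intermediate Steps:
q = 375901/2 (q = -3/2 + 187952 = 375901/2 ≈ 1.8795e+5)
B - (215021 + q) = 167914 - (215021 + 375901/2) = 167914 - 1*805943/2 = 167914 - 805943/2 = -470115/2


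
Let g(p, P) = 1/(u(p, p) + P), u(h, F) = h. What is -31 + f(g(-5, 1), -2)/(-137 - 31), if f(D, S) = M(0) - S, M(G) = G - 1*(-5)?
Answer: -745/24 ≈ -31.042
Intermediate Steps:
M(G) = 5 + G (M(G) = G + 5 = 5 + G)
g(p, P) = 1/(P + p) (g(p, P) = 1/(p + P) = 1/(P + p))
f(D, S) = 5 - S (f(D, S) = (5 + 0) - S = 5 - S)
-31 + f(g(-5, 1), -2)/(-137 - 31) = -31 + (5 - 1*(-2))/(-137 - 31) = -31 + (5 + 2)/(-168) = -31 - 1/168*7 = -31 - 1/24 = -745/24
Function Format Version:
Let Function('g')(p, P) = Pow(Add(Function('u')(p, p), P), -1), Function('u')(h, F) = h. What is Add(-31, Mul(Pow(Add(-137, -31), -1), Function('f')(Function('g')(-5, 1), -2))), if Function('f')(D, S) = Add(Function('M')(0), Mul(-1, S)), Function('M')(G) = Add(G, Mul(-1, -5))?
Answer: Rational(-745, 24) ≈ -31.042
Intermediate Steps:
Function('M')(G) = Add(5, G) (Function('M')(G) = Add(G, 5) = Add(5, G))
Function('g')(p, P) = Pow(Add(P, p), -1) (Function('g')(p, P) = Pow(Add(p, P), -1) = Pow(Add(P, p), -1))
Function('f')(D, S) = Add(5, Mul(-1, S)) (Function('f')(D, S) = Add(Add(5, 0), Mul(-1, S)) = Add(5, Mul(-1, S)))
Add(-31, Mul(Pow(Add(-137, -31), -1), Function('f')(Function('g')(-5, 1), -2))) = Add(-31, Mul(Pow(Add(-137, -31), -1), Add(5, Mul(-1, -2)))) = Add(-31, Mul(Pow(-168, -1), Add(5, 2))) = Add(-31, Mul(Rational(-1, 168), 7)) = Add(-31, Rational(-1, 24)) = Rational(-745, 24)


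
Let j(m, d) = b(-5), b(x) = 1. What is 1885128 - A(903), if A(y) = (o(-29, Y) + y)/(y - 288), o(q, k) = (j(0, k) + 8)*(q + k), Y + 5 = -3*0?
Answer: 386451041/205 ≈ 1.8851e+6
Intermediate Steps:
j(m, d) = 1
Y = -5 (Y = -5 - 3*0 = -5 + 0 = -5)
o(q, k) = 9*k + 9*q (o(q, k) = (1 + 8)*(q + k) = 9*(k + q) = 9*k + 9*q)
A(y) = (-306 + y)/(-288 + y) (A(y) = ((9*(-5) + 9*(-29)) + y)/(y - 288) = ((-45 - 261) + y)/(-288 + y) = (-306 + y)/(-288 + y))
1885128 - A(903) = 1885128 - (-306 + 903)/(-288 + 903) = 1885128 - 597/615 = 1885128 - 1*199/205 = 1885128 - 199/205 = 386451041/205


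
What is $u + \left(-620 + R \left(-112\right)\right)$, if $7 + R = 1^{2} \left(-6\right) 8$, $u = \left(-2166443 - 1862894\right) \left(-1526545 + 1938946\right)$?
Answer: $-1661702602597$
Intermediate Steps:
$u = -1661702608137$ ($u = \left(-4029337\right) 412401 = -1661702608137$)
$R = -55$ ($R = -7 + 1^{2} \left(-6\right) 8 = -7 + 1 \left(-6\right) 8 = -7 - 48 = -55$)
$u + \left(-620 + R \left(-112\right)\right) = -1661702608137 - -5540 = -1661702608137 + \left(-620 + 6160\right) = -1661702608137 + 5540 = -1661702602597$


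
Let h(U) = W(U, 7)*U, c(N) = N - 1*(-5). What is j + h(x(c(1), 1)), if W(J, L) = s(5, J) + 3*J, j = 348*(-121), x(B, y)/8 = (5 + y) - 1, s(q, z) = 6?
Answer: -37068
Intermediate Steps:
c(N) = 5 + N (c(N) = N + 5 = 5 + N)
x(B, y) = 32 + 8*y (x(B, y) = 8*((5 + y) - 1) = 8*(4 + y) = 32 + 8*y)
j = -42108
W(J, L) = 6 + 3*J
h(U) = U*(6 + 3*U) (h(U) = (6 + 3*U)*U = U*(6 + 3*U))
j + h(x(c(1), 1)) = -42108 + 3*(32 + 8*1)*(2 + (32 + 8*1)) = -42108 + 3*(32 + 8)*(2 + (32 + 8)) = -42108 + 3*40*(2 + 40) = -42108 + 3*40*42 = -42108 + 5040 = -37068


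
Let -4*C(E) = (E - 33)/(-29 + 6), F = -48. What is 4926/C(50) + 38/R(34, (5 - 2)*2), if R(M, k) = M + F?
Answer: 3172021/119 ≈ 26656.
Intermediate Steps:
R(M, k) = -48 + M (R(M, k) = M - 48 = -48 + M)
C(E) = -33/92 + E/92 (C(E) = -(E - 33)/(4*(-29 + 6)) = -(-33 + E)/(4*(-23)) = -(-33 + E)*(-1)/(4*23) = -(33/23 - E/23)/4 = -33/92 + E/92)
4926/C(50) + 38/R(34, (5 - 2)*2) = 4926/(-33/92 + (1/92)*50) + 38/(-48 + 34) = 4926/(-33/92 + 25/46) + 38/(-14) = 4926/(17/92) + 38*(-1/14) = 4926*(92/17) - 19/7 = 453192/17 - 19/7 = 3172021/119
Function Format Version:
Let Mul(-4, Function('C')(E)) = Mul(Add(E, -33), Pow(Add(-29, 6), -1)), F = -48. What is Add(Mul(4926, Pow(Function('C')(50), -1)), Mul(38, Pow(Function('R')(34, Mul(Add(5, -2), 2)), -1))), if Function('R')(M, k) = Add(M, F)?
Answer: Rational(3172021, 119) ≈ 26656.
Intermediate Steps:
Function('R')(M, k) = Add(-48, M) (Function('R')(M, k) = Add(M, -48) = Add(-48, M))
Function('C')(E) = Add(Rational(-33, 92), Mul(Rational(1, 92), E)) (Function('C')(E) = Mul(Rational(-1, 4), Mul(Add(E, -33), Pow(Add(-29, 6), -1))) = Mul(Rational(-1, 4), Mul(Add(-33, E), Pow(-23, -1))) = Mul(Rational(-1, 4), Mul(Add(-33, E), Rational(-1, 23))) = Mul(Rational(-1, 4), Add(Rational(33, 23), Mul(Rational(-1, 23), E))) = Add(Rational(-33, 92), Mul(Rational(1, 92), E)))
Add(Mul(4926, Pow(Function('C')(50), -1)), Mul(38, Pow(Function('R')(34, Mul(Add(5, -2), 2)), -1))) = Add(Mul(4926, Pow(Add(Rational(-33, 92), Mul(Rational(1, 92), 50)), -1)), Mul(38, Pow(Add(-48, 34), -1))) = Add(Mul(4926, Pow(Add(Rational(-33, 92), Rational(25, 46)), -1)), Mul(38, Pow(-14, -1))) = Add(Mul(4926, Pow(Rational(17, 92), -1)), Mul(38, Rational(-1, 14))) = Add(Mul(4926, Rational(92, 17)), Rational(-19, 7)) = Add(Rational(453192, 17), Rational(-19, 7)) = Rational(3172021, 119)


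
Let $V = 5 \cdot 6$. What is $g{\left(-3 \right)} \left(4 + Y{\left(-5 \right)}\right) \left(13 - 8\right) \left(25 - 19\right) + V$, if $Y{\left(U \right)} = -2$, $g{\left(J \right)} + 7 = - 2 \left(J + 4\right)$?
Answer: $-510$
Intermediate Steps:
$g{\left(J \right)} = -15 - 2 J$ ($g{\left(J \right)} = -7 - 2 \left(J + 4\right) = -7 - 2 \left(4 + J\right) = -7 - \left(8 + 2 J\right) = -15 - 2 J$)
$V = 30$
$g{\left(-3 \right)} \left(4 + Y{\left(-5 \right)}\right) \left(13 - 8\right) \left(25 - 19\right) + V = \left(-15 - -6\right) \left(4 - 2\right) \left(13 - 8\right) \left(25 - 19\right) + 30 = \left(-15 + 6\right) 2 \cdot 5 \cdot 6 + 30 = \left(-9\right) 2 \cdot 30 + 30 = \left(-18\right) 30 + 30 = -540 + 30 = -510$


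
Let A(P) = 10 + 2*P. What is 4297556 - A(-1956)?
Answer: 4301458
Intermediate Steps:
4297556 - A(-1956) = 4297556 - (10 + 2*(-1956)) = 4297556 - (10 - 3912) = 4297556 - 1*(-3902) = 4297556 + 3902 = 4301458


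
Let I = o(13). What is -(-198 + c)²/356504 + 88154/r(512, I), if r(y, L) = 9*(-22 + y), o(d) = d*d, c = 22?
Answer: 1955665591/98261415 ≈ 19.903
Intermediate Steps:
o(d) = d²
I = 169 (I = 13² = 169)
r(y, L) = -198 + 9*y
-(-198 + c)²/356504 + 88154/r(512, I) = -(-198 + 22)²/356504 + 88154/(-198 + 9*512) = -1*(-176)²*(1/356504) + 88154/(-198 + 4608) = -1*30976*(1/356504) + 88154/4410 = -30976*1/356504 + 88154*(1/4410) = -3872/44563 + 44077/2205 = 1955665591/98261415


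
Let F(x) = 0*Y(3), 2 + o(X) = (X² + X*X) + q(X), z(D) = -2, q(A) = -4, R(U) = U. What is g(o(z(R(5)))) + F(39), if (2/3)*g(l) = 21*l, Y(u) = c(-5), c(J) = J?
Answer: 63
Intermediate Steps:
o(X) = -6 + 2*X² (o(X) = -2 + ((X² + X*X) - 4) = -2 + ((X² + X²) - 4) = -2 + (2*X² - 4) = -2 + (-4 + 2*X²) = -6 + 2*X²)
Y(u) = -5
g(l) = 63*l/2 (g(l) = 3*(21*l)/2 = 63*l/2)
F(x) = 0 (F(x) = 0*(-5) = 0)
g(o(z(R(5)))) + F(39) = 63*(-6 + 2*(-2)²)/2 + 0 = 63*(-6 + 2*4)/2 + 0 = 63*(-6 + 8)/2 + 0 = (63/2)*2 + 0 = 63 + 0 = 63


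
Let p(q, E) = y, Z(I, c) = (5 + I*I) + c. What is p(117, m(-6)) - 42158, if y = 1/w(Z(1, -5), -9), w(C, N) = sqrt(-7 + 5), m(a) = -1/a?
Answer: -42158 - I*sqrt(2)/2 ≈ -42158.0 - 0.70711*I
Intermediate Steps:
Z(I, c) = 5 + c + I**2 (Z(I, c) = (5 + I**2) + c = 5 + c + I**2)
w(C, N) = I*sqrt(2) (w(C, N) = sqrt(-2) = I*sqrt(2))
y = -I*sqrt(2)/2 (y = 1/(I*sqrt(2)) = -I*sqrt(2)/2 ≈ -0.70711*I)
p(q, E) = -I*sqrt(2)/2
p(117, m(-6)) - 42158 = -I*sqrt(2)/2 - 42158 = -42158 - I*sqrt(2)/2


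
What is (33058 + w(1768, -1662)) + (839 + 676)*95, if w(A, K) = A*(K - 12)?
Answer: -2782649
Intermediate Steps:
w(A, K) = A*(-12 + K)
(33058 + w(1768, -1662)) + (839 + 676)*95 = (33058 + 1768*(-12 - 1662)) + (839 + 676)*95 = (33058 + 1768*(-1674)) + 1515*95 = (33058 - 2959632) + 143925 = -2926574 + 143925 = -2782649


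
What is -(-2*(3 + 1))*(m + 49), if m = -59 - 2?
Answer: -96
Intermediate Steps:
m = -61
-(-2*(3 + 1))*(m + 49) = -(-2*(3 + 1))*(-61 + 49) = -(-2*4)*(-12) = -(-8)*(-12) = -1*96 = -96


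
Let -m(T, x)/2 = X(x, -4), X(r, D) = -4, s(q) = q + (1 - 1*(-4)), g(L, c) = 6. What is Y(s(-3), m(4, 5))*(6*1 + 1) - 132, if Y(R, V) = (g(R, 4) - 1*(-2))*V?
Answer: 316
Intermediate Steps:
s(q) = 5 + q (s(q) = q + (1 + 4) = q + 5 = 5 + q)
m(T, x) = 8 (m(T, x) = -2*(-4) = 8)
Y(R, V) = 8*V (Y(R, V) = (6 - 1*(-2))*V = (6 + 2)*V = 8*V)
Y(s(-3), m(4, 5))*(6*1 + 1) - 132 = (8*8)*(6*1 + 1) - 132 = 64*(6 + 1) - 132 = 64*7 - 132 = 448 - 132 = 316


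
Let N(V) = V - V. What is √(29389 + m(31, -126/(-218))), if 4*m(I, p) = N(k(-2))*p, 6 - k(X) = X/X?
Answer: √29389 ≈ 171.43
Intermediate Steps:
k(X) = 5 (k(X) = 6 - X/X = 6 - 1*1 = 6 - 1 = 5)
N(V) = 0
m(I, p) = 0 (m(I, p) = (0*p)/4 = (¼)*0 = 0)
√(29389 + m(31, -126/(-218))) = √(29389 + 0) = √29389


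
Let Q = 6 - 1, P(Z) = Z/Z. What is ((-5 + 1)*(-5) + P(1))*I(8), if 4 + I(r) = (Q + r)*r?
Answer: 2100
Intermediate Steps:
P(Z) = 1
Q = 5
I(r) = -4 + r*(5 + r) (I(r) = -4 + (5 + r)*r = -4 + r*(5 + r))
((-5 + 1)*(-5) + P(1))*I(8) = ((-5 + 1)*(-5) + 1)*(-4 + 8² + 5*8) = (-4*(-5) + 1)*(-4 + 64 + 40) = (20 + 1)*100 = 21*100 = 2100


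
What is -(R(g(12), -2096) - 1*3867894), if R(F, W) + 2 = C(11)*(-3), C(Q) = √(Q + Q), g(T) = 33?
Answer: 3867896 + 3*√22 ≈ 3.8679e+6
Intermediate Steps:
C(Q) = √2*√Q (C(Q) = √(2*Q) = √2*√Q)
R(F, W) = -2 - 3*√22 (R(F, W) = -2 + (√2*√11)*(-3) = -2 + √22*(-3) = -2 - 3*√22)
-(R(g(12), -2096) - 1*3867894) = -((-2 - 3*√22) - 1*3867894) = -((-2 - 3*√22) - 3867894) = -(-3867896 - 3*√22) = 3867896 + 3*√22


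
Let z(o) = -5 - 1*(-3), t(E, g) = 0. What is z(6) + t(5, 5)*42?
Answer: -2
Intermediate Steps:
z(o) = -2 (z(o) = -5 + 3 = -2)
z(6) + t(5, 5)*42 = -2 + 0*42 = -2 + 0 = -2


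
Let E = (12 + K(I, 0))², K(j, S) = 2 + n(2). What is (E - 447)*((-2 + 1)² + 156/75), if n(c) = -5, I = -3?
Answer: -28182/25 ≈ -1127.3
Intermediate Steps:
K(j, S) = -3 (K(j, S) = 2 - 5 = -3)
E = 81 (E = (12 - 3)² = 9² = 81)
(E - 447)*((-2 + 1)² + 156/75) = (81 - 447)*((-2 + 1)² + 156/75) = -366*((-1)² + 156*(1/75)) = -366*(1 + 52/25) = -366*77/25 = -28182/25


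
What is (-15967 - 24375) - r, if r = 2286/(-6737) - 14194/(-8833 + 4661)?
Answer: -566984580537/14053382 ≈ -40345.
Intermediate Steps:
r = 43043893/14053382 (r = 2286*(-1/6737) - 14194/(-4172) = -2286/6737 - 14194*(-1/4172) = -2286/6737 + 7097/2086 = 43043893/14053382 ≈ 3.0629)
(-15967 - 24375) - r = (-15967 - 24375) - 1*43043893/14053382 = -40342 - 43043893/14053382 = -566984580537/14053382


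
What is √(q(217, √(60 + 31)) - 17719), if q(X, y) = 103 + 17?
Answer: I*√17599 ≈ 132.66*I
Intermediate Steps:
q(X, y) = 120
√(q(217, √(60 + 31)) - 17719) = √(120 - 17719) = √(-17599) = I*√17599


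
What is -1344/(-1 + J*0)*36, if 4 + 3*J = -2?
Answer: 48384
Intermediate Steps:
J = -2 (J = -4/3 + (⅓)*(-2) = -4/3 - ⅔ = -2)
-1344/(-1 + J*0)*36 = -1344/(-1 - 2*0)*36 = -1344/(-1 + 0)*36 = -1344/(-1)*36 = -1344*(-1)*36 = -32*(-42)*36 = 1344*36 = 48384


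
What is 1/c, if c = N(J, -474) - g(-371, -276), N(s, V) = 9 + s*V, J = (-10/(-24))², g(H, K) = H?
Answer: 24/7145 ≈ 0.0033590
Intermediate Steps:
J = 25/144 (J = (-10*(-1/24))² = (5/12)² = 25/144 ≈ 0.17361)
N(s, V) = 9 + V*s
c = 7145/24 (c = (9 - 474*25/144) - 1*(-371) = (9 - 1975/24) + 371 = -1759/24 + 371 = 7145/24 ≈ 297.71)
1/c = 1/(7145/24) = 24/7145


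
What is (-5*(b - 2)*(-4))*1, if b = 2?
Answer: 0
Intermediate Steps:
(-5*(b - 2)*(-4))*1 = (-5*(2 - 2)*(-4))*1 = (-5*0*(-4))*1 = (0*(-4))*1 = 0*1 = 0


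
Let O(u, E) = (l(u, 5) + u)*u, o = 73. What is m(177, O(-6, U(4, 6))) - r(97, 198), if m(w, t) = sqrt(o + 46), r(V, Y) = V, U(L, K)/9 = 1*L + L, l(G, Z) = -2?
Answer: -97 + sqrt(119) ≈ -86.091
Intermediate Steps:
U(L, K) = 18*L (U(L, K) = 9*(1*L + L) = 9*(L + L) = 9*(2*L) = 18*L)
O(u, E) = u*(-2 + u) (O(u, E) = (-2 + u)*u = u*(-2 + u))
m(w, t) = sqrt(119) (m(w, t) = sqrt(73 + 46) = sqrt(119))
m(177, O(-6, U(4, 6))) - r(97, 198) = sqrt(119) - 1*97 = sqrt(119) - 97 = -97 + sqrt(119)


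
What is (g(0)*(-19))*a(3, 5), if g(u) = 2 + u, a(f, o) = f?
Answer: -114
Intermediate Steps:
(g(0)*(-19))*a(3, 5) = ((2 + 0)*(-19))*3 = (2*(-19))*3 = -38*3 = -114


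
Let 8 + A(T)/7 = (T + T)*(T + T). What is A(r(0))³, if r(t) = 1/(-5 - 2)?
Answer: -58411072/343 ≈ -1.7029e+5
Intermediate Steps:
r(t) = -⅐ (r(t) = 1/(-7) = -⅐)
A(T) = -56 + 28*T² (A(T) = -56 + 7*((T + T)*(T + T)) = -56 + 7*((2*T)*(2*T)) = -56 + 7*(4*T²) = -56 + 28*T²)
A(r(0))³ = (-56 + 28*(-⅐)²)³ = (-56 + 28*(1/49))³ = (-56 + 4/7)³ = (-388/7)³ = -58411072/343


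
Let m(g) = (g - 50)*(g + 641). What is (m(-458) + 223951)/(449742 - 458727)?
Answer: -130987/8985 ≈ -14.578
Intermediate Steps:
m(g) = (-50 + g)*(641 + g)
(m(-458) + 223951)/(449742 - 458727) = ((-32050 + (-458)² + 591*(-458)) + 223951)/(449742 - 458727) = ((-32050 + 209764 - 270678) + 223951)/(-8985) = (-92964 + 223951)*(-1/8985) = 130987*(-1/8985) = -130987/8985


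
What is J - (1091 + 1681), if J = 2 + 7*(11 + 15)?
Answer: -2588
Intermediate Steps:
J = 184 (J = 2 + 7*26 = 2 + 182 = 184)
J - (1091 + 1681) = 184 - (1091 + 1681) = 184 - 1*2772 = 184 - 2772 = -2588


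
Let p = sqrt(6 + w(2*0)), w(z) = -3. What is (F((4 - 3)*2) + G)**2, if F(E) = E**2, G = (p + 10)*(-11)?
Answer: 11599 + 2332*sqrt(3) ≈ 15638.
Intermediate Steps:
p = sqrt(3) (p = sqrt(6 - 3) = sqrt(3) ≈ 1.7320)
G = -110 - 11*sqrt(3) (G = (sqrt(3) + 10)*(-11) = (10 + sqrt(3))*(-11) = -110 - 11*sqrt(3) ≈ -129.05)
(F((4 - 3)*2) + G)**2 = (((4 - 3)*2)**2 + (-110 - 11*sqrt(3)))**2 = ((1*2)**2 + (-110 - 11*sqrt(3)))**2 = (2**2 + (-110 - 11*sqrt(3)))**2 = (4 + (-110 - 11*sqrt(3)))**2 = (-106 - 11*sqrt(3))**2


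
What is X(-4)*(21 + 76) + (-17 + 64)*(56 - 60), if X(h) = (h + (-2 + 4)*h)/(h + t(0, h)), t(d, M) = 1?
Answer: 200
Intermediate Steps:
X(h) = 3*h/(1 + h) (X(h) = (h + (-2 + 4)*h)/(h + 1) = (h + 2*h)/(1 + h) = (3*h)/(1 + h) = 3*h/(1 + h))
X(-4)*(21 + 76) + (-17 + 64)*(56 - 60) = (3*(-4)/(1 - 4))*(21 + 76) + (-17 + 64)*(56 - 60) = (3*(-4)/(-3))*97 + 47*(-4) = (3*(-4)*(-1/3))*97 - 188 = 4*97 - 188 = 388 - 188 = 200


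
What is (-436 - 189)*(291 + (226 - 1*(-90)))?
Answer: -379375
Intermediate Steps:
(-436 - 189)*(291 + (226 - 1*(-90))) = -625*(291 + (226 + 90)) = -625*(291 + 316) = -625*607 = -379375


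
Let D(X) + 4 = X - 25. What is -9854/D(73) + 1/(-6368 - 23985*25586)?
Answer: -86962877827/388305929 ≈ -223.95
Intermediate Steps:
D(X) = -29 + X (D(X) = -4 + (X - 25) = -4 + (-25 + X) = -29 + X)
-9854/D(73) + 1/(-6368 - 23985*25586) = -9854/(-29 + 73) + 1/(-6368 - 23985*25586) = -9854/44 + (1/25586)/(-30353) = -9854*1/44 - 1/30353*1/25586 = -4927/22 - 1/776611858 = -86962877827/388305929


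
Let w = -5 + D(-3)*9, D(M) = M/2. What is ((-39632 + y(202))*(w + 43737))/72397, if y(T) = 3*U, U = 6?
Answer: -1731864659/72397 ≈ -23922.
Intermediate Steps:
y(T) = 18 (y(T) = 3*6 = 18)
D(M) = M/2 (D(M) = M*(½) = M/2)
w = -37/2 (w = -5 + ((½)*(-3))*9 = -5 - 3/2*9 = -5 - 27/2 = -37/2 ≈ -18.500)
((-39632 + y(202))*(w + 43737))/72397 = ((-39632 + 18)*(-37/2 + 43737))/72397 = -39614*87437/2*(1/72397) = -1731864659*1/72397 = -1731864659/72397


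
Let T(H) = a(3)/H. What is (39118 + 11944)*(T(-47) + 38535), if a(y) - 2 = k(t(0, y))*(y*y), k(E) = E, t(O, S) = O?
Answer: 92480583866/47 ≈ 1.9677e+9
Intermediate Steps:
a(y) = 2 (a(y) = 2 + 0*(y*y) = 2 + 0*y² = 2 + 0 = 2)
T(H) = 2/H
(39118 + 11944)*(T(-47) + 38535) = (39118 + 11944)*(2/(-47) + 38535) = 51062*(2*(-1/47) + 38535) = 51062*(-2/47 + 38535) = 51062*(1811143/47) = 92480583866/47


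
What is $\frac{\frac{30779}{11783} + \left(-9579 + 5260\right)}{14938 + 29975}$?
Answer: $- \frac{50859998}{529209879} \approx -0.096106$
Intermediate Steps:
$\frac{\frac{30779}{11783} + \left(-9579 + 5260\right)}{14938 + 29975} = \frac{30779 \cdot \frac{1}{11783} - 4319}{44913} = \left(\frac{30779}{11783} - 4319\right) \frac{1}{44913} = \left(- \frac{50859998}{11783}\right) \frac{1}{44913} = - \frac{50859998}{529209879}$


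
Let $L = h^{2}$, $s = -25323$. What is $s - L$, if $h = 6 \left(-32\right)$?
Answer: $-62187$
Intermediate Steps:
$h = -192$
$L = 36864$ ($L = \left(-192\right)^{2} = 36864$)
$s - L = -25323 - 36864 = -62187$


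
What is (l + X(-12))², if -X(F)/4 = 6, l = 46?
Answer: 484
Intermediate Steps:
X(F) = -24 (X(F) = -4*6 = -24)
(l + X(-12))² = (46 - 24)² = 22² = 484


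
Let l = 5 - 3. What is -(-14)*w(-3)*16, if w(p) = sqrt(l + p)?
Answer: 224*I ≈ 224.0*I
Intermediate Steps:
l = 2
w(p) = sqrt(2 + p)
-(-14)*w(-3)*16 = -(-14)*sqrt(2 - 3)*16 = -(-14)*sqrt(-1)*16 = -(-14)*I*16 = (14*I)*16 = 224*I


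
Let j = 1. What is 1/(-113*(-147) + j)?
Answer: 1/16612 ≈ 6.0197e-5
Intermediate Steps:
1/(-113*(-147) + j) = 1/(-113*(-147) + 1) = 1/(16611 + 1) = 1/16612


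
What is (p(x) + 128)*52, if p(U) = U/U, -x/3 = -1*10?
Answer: 6708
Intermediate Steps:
x = 30 (x = -(-3)*10 = -3*(-10) = 30)
p(U) = 1
(p(x) + 128)*52 = (1 + 128)*52 = 129*52 = 6708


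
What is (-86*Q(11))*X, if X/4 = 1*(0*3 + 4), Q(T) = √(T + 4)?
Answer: -1376*√15 ≈ -5329.2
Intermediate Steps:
Q(T) = √(4 + T)
X = 16 (X = 4*(1*(0*3 + 4)) = 4*(1*(0 + 4)) = 4*(1*4) = 4*4 = 16)
(-86*Q(11))*X = -86*√(4 + 11)*16 = -86*√15*16 = -1376*√15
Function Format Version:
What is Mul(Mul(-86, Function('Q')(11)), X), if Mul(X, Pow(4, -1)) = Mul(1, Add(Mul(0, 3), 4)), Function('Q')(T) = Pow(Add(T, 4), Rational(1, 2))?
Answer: Mul(-1376, Pow(15, Rational(1, 2))) ≈ -5329.2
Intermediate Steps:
Function('Q')(T) = Pow(Add(4, T), Rational(1, 2))
X = 16 (X = Mul(4, Mul(1, Add(Mul(0, 3), 4))) = Mul(4, Mul(1, Add(0, 4))) = Mul(4, Mul(1, 4)) = Mul(4, 4) = 16)
Mul(Mul(-86, Function('Q')(11)), X) = Mul(Mul(-86, Pow(Add(4, 11), Rational(1, 2))), 16) = Mul(Mul(-86, Pow(15, Rational(1, 2))), 16) = Mul(-1376, Pow(15, Rational(1, 2)))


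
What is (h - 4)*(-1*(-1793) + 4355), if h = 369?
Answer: 2244020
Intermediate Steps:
(h - 4)*(-1*(-1793) + 4355) = (369 - 4)*(-1*(-1793) + 4355) = 365*(1793 + 4355) = 365*6148 = 2244020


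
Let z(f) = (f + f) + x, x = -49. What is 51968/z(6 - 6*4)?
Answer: -51968/85 ≈ -611.39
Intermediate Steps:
z(f) = -49 + 2*f (z(f) = (f + f) - 49 = 2*f - 49 = -49 + 2*f)
51968/z(6 - 6*4) = 51968/(-49 + 2*(6 - 6*4)) = 51968/(-49 + 2*(6 - 24)) = 51968/(-49 + 2*(-18)) = 51968/(-49 - 36) = 51968/(-85) = 51968*(-1/85) = -51968/85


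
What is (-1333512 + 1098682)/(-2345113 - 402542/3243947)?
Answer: 108825153430/1086774669079 ≈ 0.10014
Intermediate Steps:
(-1333512 + 1098682)/(-2345113 - 402542/3243947) = -234830/(-2345113 - 402542*1/3243947) = -234830/(-2345113 - 57506/463421) = -234830/(-1086774669079/463421) = -234830*(-463421/1086774669079) = 108825153430/1086774669079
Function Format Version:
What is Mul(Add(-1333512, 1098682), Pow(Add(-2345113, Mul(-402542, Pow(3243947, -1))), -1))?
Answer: Rational(108825153430, 1086774669079) ≈ 0.10014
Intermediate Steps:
Mul(Add(-1333512, 1098682), Pow(Add(-2345113, Mul(-402542, Pow(3243947, -1))), -1)) = Mul(-234830, Pow(Add(-2345113, Mul(-402542, Rational(1, 3243947))), -1)) = Mul(-234830, Pow(Add(-2345113, Rational(-57506, 463421)), -1)) = Mul(-234830, Pow(Rational(-1086774669079, 463421), -1)) = Mul(-234830, Rational(-463421, 1086774669079)) = Rational(108825153430, 1086774669079)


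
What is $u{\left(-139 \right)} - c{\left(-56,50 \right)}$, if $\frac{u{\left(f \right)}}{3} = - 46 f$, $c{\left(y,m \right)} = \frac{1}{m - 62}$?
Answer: $\frac{230185}{12} \approx 19182.0$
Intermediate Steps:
$c{\left(y,m \right)} = \frac{1}{-62 + m}$
$u{\left(f \right)} = - 138 f$ ($u{\left(f \right)} = 3 \left(- 46 f\right) = - 138 f$)
$u{\left(-139 \right)} - c{\left(-56,50 \right)} = \left(-138\right) \left(-139\right) - \frac{1}{-62 + 50} = 19182 - \frac{1}{-12} = 19182 - - \frac{1}{12} = 19182 + \frac{1}{12} = \frac{230185}{12}$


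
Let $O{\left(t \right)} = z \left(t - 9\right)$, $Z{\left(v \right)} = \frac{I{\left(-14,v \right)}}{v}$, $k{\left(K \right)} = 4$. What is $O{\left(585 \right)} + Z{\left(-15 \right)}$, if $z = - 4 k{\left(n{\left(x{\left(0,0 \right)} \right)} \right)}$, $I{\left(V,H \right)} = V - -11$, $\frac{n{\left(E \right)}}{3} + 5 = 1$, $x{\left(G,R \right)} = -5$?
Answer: $- \frac{46079}{5} \approx -9215.8$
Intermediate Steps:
$n{\left(E \right)} = -12$ ($n{\left(E \right)} = -15 + 3 \cdot 1 = -15 + 3 = -12$)
$I{\left(V,H \right)} = 11 + V$ ($I{\left(V,H \right)} = V + 11 = 11 + V$)
$z = -16$ ($z = \left(-4\right) 4 = -16$)
$Z{\left(v \right)} = - \frac{3}{v}$ ($Z{\left(v \right)} = \frac{11 - 14}{v} = - \frac{3}{v}$)
$O{\left(t \right)} = 144 - 16 t$ ($O{\left(t \right)} = - 16 \left(t - 9\right) = - 16 \left(-9 + t\right) = 144 - 16 t$)
$O{\left(585 \right)} + Z{\left(-15 \right)} = \left(144 - 9360\right) - \frac{3}{-15} = \left(144 - 9360\right) - - \frac{1}{5} = -9216 + \frac{1}{5} = - \frac{46079}{5}$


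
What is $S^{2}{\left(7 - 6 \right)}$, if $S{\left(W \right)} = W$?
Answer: $1$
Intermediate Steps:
$S^{2}{\left(7 - 6 \right)} = \left(7 - 6\right)^{2} = 1^{2} = 1$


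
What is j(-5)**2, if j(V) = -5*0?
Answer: 0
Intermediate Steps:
j(V) = 0
j(-5)**2 = 0**2 = 0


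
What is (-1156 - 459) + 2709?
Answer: 1094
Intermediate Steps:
(-1156 - 459) + 2709 = -1615 + 2709 = 1094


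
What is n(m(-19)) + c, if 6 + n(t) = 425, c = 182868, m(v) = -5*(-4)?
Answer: 183287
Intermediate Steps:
m(v) = 20
n(t) = 419 (n(t) = -6 + 425 = 419)
n(m(-19)) + c = 419 + 182868 = 183287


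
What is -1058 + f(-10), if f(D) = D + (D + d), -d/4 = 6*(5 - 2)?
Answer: -1150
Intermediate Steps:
d = -72 (d = -24*(5 - 2) = -24*3 = -4*18 = -72)
f(D) = -72 + 2*D (f(D) = D + (D - 72) = D + (-72 + D) = -72 + 2*D)
-1058 + f(-10) = -1058 + (-72 + 2*(-10)) = -1058 + (-72 - 20) = -1058 - 92 = -1150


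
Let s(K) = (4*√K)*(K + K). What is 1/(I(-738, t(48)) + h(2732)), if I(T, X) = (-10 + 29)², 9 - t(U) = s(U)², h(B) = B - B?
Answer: 1/361 ≈ 0.0027701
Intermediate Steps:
h(B) = 0
s(K) = 8*K^(3/2) (s(K) = (4*√K)*(2*K) = 8*K^(3/2))
t(U) = 9 - 64*U³ (t(U) = 9 - (8*U^(3/2))² = 9 - 64*U³)
I(T, X) = 361 (I(T, X) = 19² = 361)
1/(I(-738, t(48)) + h(2732)) = 1/(361 + 0) = 1/361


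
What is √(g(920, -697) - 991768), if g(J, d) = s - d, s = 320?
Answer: I*√990751 ≈ 995.37*I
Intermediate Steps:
g(J, d) = 320 - d
√(g(920, -697) - 991768) = √((320 - 1*(-697)) - 991768) = √((320 + 697) - 991768) = √(1017 - 991768) = √(-990751) = I*√990751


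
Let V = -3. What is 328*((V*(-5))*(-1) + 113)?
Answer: 32144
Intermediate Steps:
328*((V*(-5))*(-1) + 113) = 328*(-3*(-5)*(-1) + 113) = 328*(15*(-1) + 113) = 328*(-15 + 113) = 328*98 = 32144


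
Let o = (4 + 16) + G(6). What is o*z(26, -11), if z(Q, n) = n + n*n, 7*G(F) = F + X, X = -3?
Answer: 15730/7 ≈ 2247.1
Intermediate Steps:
G(F) = -3/7 + F/7 (G(F) = (F - 3)/7 = (-3 + F)/7 = -3/7 + F/7)
o = 143/7 (o = (4 + 16) + (-3/7 + (⅐)*6) = 20 + (-3/7 + 6/7) = 20 + 3/7 = 143/7 ≈ 20.429)
z(Q, n) = n + n²
o*z(26, -11) = 143*(-11*(1 - 11))/7 = 143*(-11*(-10))/7 = (143/7)*110 = 15730/7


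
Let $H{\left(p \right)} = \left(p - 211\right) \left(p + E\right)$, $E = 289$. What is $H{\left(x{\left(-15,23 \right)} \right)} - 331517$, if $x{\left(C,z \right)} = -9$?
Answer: $-393117$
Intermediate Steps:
$H{\left(p \right)} = \left(-211 + p\right) \left(289 + p\right)$ ($H{\left(p \right)} = \left(p - 211\right) \left(p + 289\right) = \left(-211 + p\right) \left(289 + p\right)$)
$H{\left(x{\left(-15,23 \right)} \right)} - 331517 = \left(-60979 + \left(-9\right)^{2} + 78 \left(-9\right)\right) - 331517 = \left(-60979 + 81 - 702\right) - 331517 = -61600 - 331517 = -393117$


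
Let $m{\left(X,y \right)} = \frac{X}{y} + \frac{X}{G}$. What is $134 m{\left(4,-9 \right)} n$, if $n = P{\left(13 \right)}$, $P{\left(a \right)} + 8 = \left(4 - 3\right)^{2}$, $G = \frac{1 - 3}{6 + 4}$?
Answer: $\frac{172592}{9} \approx 19177.0$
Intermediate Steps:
$G = - \frac{1}{5}$ ($G = - \frac{2}{10} = \left(-2\right) \frac{1}{10} = - \frac{1}{5} \approx -0.2$)
$P{\left(a \right)} = -7$ ($P{\left(a \right)} = -8 + \left(4 - 3\right)^{2} = -8 + 1^{2} = -8 + 1 = -7$)
$m{\left(X,y \right)} = - 5 X + \frac{X}{y}$ ($m{\left(X,y \right)} = \frac{X}{y} + \frac{X}{- \frac{1}{5}} = \frac{X}{y} + X \left(-5\right) = \frac{X}{y} - 5 X = - 5 X + \frac{X}{y}$)
$n = -7$
$134 m{\left(4,-9 \right)} n = 134 \left(\left(-5\right) 4 + \frac{4}{-9}\right) \left(-7\right) = 134 \left(-20 + 4 \left(- \frac{1}{9}\right)\right) \left(-7\right) = 134 \left(-20 - \frac{4}{9}\right) \left(-7\right) = 134 \left(- \frac{184}{9}\right) \left(-7\right) = \left(- \frac{24656}{9}\right) \left(-7\right) = \frac{172592}{9}$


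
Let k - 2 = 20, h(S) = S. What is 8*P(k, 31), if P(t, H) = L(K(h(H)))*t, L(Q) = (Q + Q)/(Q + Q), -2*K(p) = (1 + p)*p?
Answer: 176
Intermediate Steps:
K(p) = -p*(1 + p)/2 (K(p) = -(1 + p)*p/2 = -p*(1 + p)/2)
k = 22 (k = 2 + 20 = 22)
L(Q) = 1 (L(Q) = (2*Q)/((2*Q)) = (2*Q)*(1/(2*Q)) = 1)
P(t, H) = t (P(t, H) = 1*t = t)
8*P(k, 31) = 8*22 = 176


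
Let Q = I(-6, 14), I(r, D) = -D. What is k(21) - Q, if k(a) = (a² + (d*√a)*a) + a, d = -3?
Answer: 476 - 63*√21 ≈ 187.30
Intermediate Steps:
Q = -14 (Q = -1*14 = -14)
k(a) = a + a² - 3*a^(3/2) (k(a) = (a² + (-3*√a)*a) + a = (a² - 3*a^(3/2)) + a = a + a² - 3*a^(3/2))
k(21) - Q = (21 + 21² - 63*√21) - 1*(-14) = (21 + 441 - 63*√21) + 14 = (462 - 63*√21) + 14 = 476 - 63*√21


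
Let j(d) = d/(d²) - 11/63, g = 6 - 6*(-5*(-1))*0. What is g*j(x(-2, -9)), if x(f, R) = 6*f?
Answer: -65/42 ≈ -1.5476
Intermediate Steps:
g = 6 (g = 6 - 30*0 = 6 - 6*0 = 6 + 0 = 6)
j(d) = -11/63 + 1/d (j(d) = d/d² - 11*1/63 = 1/d - 11/63 = -11/63 + 1/d)
g*j(x(-2, -9)) = 6*(-11/63 + 1/(6*(-2))) = 6*(-11/63 + 1/(-12)) = 6*(-11/63 - 1/12) = 6*(-65/252) = -65/42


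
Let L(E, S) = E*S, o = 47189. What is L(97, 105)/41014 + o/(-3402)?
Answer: -475190069/34882407 ≈ -13.623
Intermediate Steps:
L(97, 105)/41014 + o/(-3402) = (97*105)/41014 + 47189/(-3402) = 10185*(1/41014) + 47189*(-1/3402) = 10185/41014 - 47189/3402 = -475190069/34882407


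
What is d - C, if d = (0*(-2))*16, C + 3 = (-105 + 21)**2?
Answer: -7053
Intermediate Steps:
C = 7053 (C = -3 + (-105 + 21)**2 = -3 + (-84)**2 = -3 + 7056 = 7053)
d = 0 (d = 0*16 = 0)
d - C = 0 - 1*7053 = 0 - 7053 = -7053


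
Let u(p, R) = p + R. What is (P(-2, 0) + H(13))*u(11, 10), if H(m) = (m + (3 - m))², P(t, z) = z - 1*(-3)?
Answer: 252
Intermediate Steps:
u(p, R) = R + p
P(t, z) = 3 + z (P(t, z) = z + 3 = 3 + z)
H(m) = 9 (H(m) = 3² = 9)
(P(-2, 0) + H(13))*u(11, 10) = ((3 + 0) + 9)*(10 + 11) = (3 + 9)*21 = 12*21 = 252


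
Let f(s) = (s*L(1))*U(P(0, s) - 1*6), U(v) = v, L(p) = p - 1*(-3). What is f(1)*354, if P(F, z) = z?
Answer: -7080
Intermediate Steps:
L(p) = 3 + p (L(p) = p + 3 = 3 + p)
f(s) = 4*s*(-6 + s) (f(s) = (s*(3 + 1))*(s - 1*6) = (s*4)*(s - 6) = (4*s)*(-6 + s) = 4*s*(-6 + s))
f(1)*354 = (4*1*(-6 + 1))*354 = (4*1*(-5))*354 = -20*354 = -7080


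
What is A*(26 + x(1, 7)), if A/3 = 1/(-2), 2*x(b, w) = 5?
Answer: -171/4 ≈ -42.750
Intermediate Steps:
x(b, w) = 5/2 (x(b, w) = (½)*5 = 5/2)
A = -3/2 (A = 3/(-2) = 3*(-½) = -3/2 ≈ -1.5000)
A*(26 + x(1, 7)) = -3*(26 + 5/2)/2 = -3/2*57/2 = -171/4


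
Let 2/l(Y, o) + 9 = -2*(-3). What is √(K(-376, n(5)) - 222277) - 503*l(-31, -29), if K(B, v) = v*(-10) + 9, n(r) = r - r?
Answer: 1006/3 + 2*I*√55567 ≈ 335.33 + 471.45*I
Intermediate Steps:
l(Y, o) = -⅔ (l(Y, o) = 2/(-9 - 2*(-3)) = 2/(-9 + 6) = 2/(-3) = 2*(-⅓) = -⅔)
n(r) = 0
K(B, v) = 9 - 10*v (K(B, v) = -10*v + 9 = 9 - 10*v)
√(K(-376, n(5)) - 222277) - 503*l(-31, -29) = √((9 - 10*0) - 222277) - 503*(-⅔) = √((9 + 0) - 222277) + 1006/3 = √(9 - 222277) + 1006/3 = √(-222268) + 1006/3 = 2*I*√55567 + 1006/3 = 1006/3 + 2*I*√55567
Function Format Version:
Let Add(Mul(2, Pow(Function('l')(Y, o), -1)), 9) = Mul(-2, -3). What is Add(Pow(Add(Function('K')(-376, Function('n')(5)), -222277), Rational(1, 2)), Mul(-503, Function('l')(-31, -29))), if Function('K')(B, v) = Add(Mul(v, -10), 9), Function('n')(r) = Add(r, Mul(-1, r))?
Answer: Add(Rational(1006, 3), Mul(2, I, Pow(55567, Rational(1, 2)))) ≈ Add(335.33, Mul(471.45, I))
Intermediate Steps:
Function('l')(Y, o) = Rational(-2, 3) (Function('l')(Y, o) = Mul(2, Pow(Add(-9, Mul(-2, -3)), -1)) = Mul(2, Pow(Add(-9, 6), -1)) = Mul(2, Pow(-3, -1)) = Mul(2, Rational(-1, 3)) = Rational(-2, 3))
Function('n')(r) = 0
Function('K')(B, v) = Add(9, Mul(-10, v)) (Function('K')(B, v) = Add(Mul(-10, v), 9) = Add(9, Mul(-10, v)))
Add(Pow(Add(Function('K')(-376, Function('n')(5)), -222277), Rational(1, 2)), Mul(-503, Function('l')(-31, -29))) = Add(Pow(Add(Add(9, Mul(-10, 0)), -222277), Rational(1, 2)), Mul(-503, Rational(-2, 3))) = Add(Pow(Add(Add(9, 0), -222277), Rational(1, 2)), Rational(1006, 3)) = Add(Pow(Add(9, -222277), Rational(1, 2)), Rational(1006, 3)) = Add(Pow(-222268, Rational(1, 2)), Rational(1006, 3)) = Add(Mul(2, I, Pow(55567, Rational(1, 2))), Rational(1006, 3)) = Add(Rational(1006, 3), Mul(2, I, Pow(55567, Rational(1, 2))))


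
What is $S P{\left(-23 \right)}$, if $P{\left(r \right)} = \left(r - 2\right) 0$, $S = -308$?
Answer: $0$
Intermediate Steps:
$P{\left(r \right)} = 0$ ($P{\left(r \right)} = \left(-2 + r\right) 0 = 0$)
$S P{\left(-23 \right)} = \left(-308\right) 0 = 0$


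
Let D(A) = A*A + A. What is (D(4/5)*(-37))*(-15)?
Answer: 3996/5 ≈ 799.20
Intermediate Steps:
D(A) = A + A**2 (D(A) = A**2 + A = A + A**2)
(D(4/5)*(-37))*(-15) = (((4/5)*(1 + 4/5))*(-37))*(-15) = (((4*(1/5))*(1 + 4*(1/5)))*(-37))*(-15) = ((4*(1 + 4/5)/5)*(-37))*(-15) = (((4/5)*(9/5))*(-37))*(-15) = ((36/25)*(-37))*(-15) = -1332/25*(-15) = 3996/5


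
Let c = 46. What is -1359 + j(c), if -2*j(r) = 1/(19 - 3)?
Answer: -43489/32 ≈ -1359.0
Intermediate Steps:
j(r) = -1/32 (j(r) = -1/(2*(19 - 3)) = -1/2/16 = -1/2*1/16 = -1/32)
-1359 + j(c) = -1359 - 1/32 = -43489/32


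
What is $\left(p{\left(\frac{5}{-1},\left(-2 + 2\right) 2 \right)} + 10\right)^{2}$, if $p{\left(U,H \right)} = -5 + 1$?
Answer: $36$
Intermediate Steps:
$p{\left(U,H \right)} = -4$
$\left(p{\left(\frac{5}{-1},\left(-2 + 2\right) 2 \right)} + 10\right)^{2} = \left(-4 + 10\right)^{2} = 6^{2} = 36$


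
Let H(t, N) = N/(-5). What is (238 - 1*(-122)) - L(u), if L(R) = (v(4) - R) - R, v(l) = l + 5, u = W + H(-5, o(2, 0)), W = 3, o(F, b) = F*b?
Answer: 357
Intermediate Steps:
H(t, N) = -N/5 (H(t, N) = N*(-1/5) = -N/5)
u = 3 (u = 3 - 2*0/5 = 3 - 1/5*0 = 3 + 0 = 3)
v(l) = 5 + l
L(R) = 9 - 2*R (L(R) = ((5 + 4) - R) - R = (9 - R) - R = 9 - 2*R)
(238 - 1*(-122)) - L(u) = (238 - 1*(-122)) - (9 - 2*3) = (238 + 122) - (9 - 6) = 360 - 1*3 = 360 - 3 = 357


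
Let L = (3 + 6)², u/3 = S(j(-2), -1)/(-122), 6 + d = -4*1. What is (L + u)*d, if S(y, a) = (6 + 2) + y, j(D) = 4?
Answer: -49230/61 ≈ -807.05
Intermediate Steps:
d = -10 (d = -6 - 4*1 = -6 - 4 = -10)
S(y, a) = 8 + y
u = -18/61 (u = 3*((8 + 4)/(-122)) = 3*(12*(-1/122)) = 3*(-6/61) = -18/61 ≈ -0.29508)
L = 81 (L = 9² = 81)
(L + u)*d = (81 - 18/61)*(-10) = (4923/61)*(-10) = -49230/61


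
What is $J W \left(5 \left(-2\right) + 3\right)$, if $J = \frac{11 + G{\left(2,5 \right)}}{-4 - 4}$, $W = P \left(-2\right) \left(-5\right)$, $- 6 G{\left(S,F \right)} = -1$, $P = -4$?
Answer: $- \frac{2345}{6} \approx -390.83$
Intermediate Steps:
$G{\left(S,F \right)} = \frac{1}{6}$ ($G{\left(S,F \right)} = \left(- \frac{1}{6}\right) \left(-1\right) = \frac{1}{6}$)
$W = -40$ ($W = \left(-4\right) \left(-2\right) \left(-5\right) = 8 \left(-5\right) = -40$)
$J = - \frac{67}{48}$ ($J = \frac{11 + \frac{1}{6}}{-4 - 4} = \frac{67}{6 \left(-8\right)} = \frac{67}{6} \left(- \frac{1}{8}\right) = - \frac{67}{48} \approx -1.3958$)
$J W \left(5 \left(-2\right) + 3\right) = \left(- \frac{67}{48}\right) \left(-40\right) \left(5 \left(-2\right) + 3\right) = \frac{335 \left(-10 + 3\right)}{6} = \frac{335}{6} \left(-7\right) = - \frac{2345}{6}$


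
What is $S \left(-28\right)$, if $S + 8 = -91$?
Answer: $2772$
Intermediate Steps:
$S = -99$ ($S = -8 - 91 = -99$)
$S \left(-28\right) = \left(-99\right) \left(-28\right) = 2772$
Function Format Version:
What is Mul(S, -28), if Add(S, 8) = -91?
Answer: 2772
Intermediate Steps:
S = -99 (S = Add(-8, -91) = -99)
Mul(S, -28) = Mul(-99, -28) = 2772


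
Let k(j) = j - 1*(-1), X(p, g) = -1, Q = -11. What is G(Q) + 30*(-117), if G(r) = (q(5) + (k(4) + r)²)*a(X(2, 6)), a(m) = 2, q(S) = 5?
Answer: -3428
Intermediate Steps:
k(j) = 1 + j (k(j) = j + 1 = 1 + j)
G(r) = 10 + 2*(5 + r)² (G(r) = (5 + ((1 + 4) + r)²)*2 = (5 + (5 + r)²)*2 = 10 + 2*(5 + r)²)
G(Q) + 30*(-117) = (10 + 2*(5 - 11)²) + 30*(-117) = (10 + 2*(-6)²) - 3510 = (10 + 2*36) - 3510 = (10 + 72) - 3510 = 82 - 3510 = -3428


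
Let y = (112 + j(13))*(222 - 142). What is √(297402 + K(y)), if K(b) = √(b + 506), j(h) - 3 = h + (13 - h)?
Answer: √(297402 + 3*√1194) ≈ 545.44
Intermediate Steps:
j(h) = 16 (j(h) = 3 + (h + (13 - h)) = 3 + 13 = 16)
y = 10240 (y = (112 + 16)*(222 - 142) = 128*80 = 10240)
K(b) = √(506 + b)
√(297402 + K(y)) = √(297402 + √(506 + 10240)) = √(297402 + √10746) = √(297402 + 3*√1194)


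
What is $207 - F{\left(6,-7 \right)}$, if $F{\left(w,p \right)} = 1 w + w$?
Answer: $195$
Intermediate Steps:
$F{\left(w,p \right)} = 2 w$ ($F{\left(w,p \right)} = w + w = 2 w$)
$207 - F{\left(6,-7 \right)} = 207 - 2 \cdot 6 = 207 - 12 = 195$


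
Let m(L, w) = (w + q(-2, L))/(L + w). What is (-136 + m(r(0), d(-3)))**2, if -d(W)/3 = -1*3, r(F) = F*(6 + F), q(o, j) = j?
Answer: 18225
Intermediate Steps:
d(W) = 9 (d(W) = -(-3)*3 = -3*(-3) = 9)
m(L, w) = 1 (m(L, w) = (w + L)/(L + w) = (L + w)/(L + w) = 1)
(-136 + m(r(0), d(-3)))**2 = (-136 + 1)**2 = (-135)**2 = 18225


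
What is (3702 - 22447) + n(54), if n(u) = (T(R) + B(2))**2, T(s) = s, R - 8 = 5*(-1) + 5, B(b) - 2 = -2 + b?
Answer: -18645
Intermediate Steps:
B(b) = b (B(b) = 2 + (-2 + b) = b)
R = 8 (R = 8 + (5*(-1) + 5) = 8 + (-5 + 5) = 8 + 0 = 8)
n(u) = 100 (n(u) = (8 + 2)**2 = 10**2 = 100)
(3702 - 22447) + n(54) = (3702 - 22447) + 100 = -18745 + 100 = -18645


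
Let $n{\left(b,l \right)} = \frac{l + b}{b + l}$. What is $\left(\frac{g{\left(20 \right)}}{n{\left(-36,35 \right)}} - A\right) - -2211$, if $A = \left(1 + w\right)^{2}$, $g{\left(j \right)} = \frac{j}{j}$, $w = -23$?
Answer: $1728$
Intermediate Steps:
$n{\left(b,l \right)} = 1$ ($n{\left(b,l \right)} = \frac{b + l}{b + l} = 1$)
$g{\left(j \right)} = 1$
$A = 484$ ($A = \left(1 - 23\right)^{2} = \left(-22\right)^{2} = 484$)
$\left(\frac{g{\left(20 \right)}}{n{\left(-36,35 \right)}} - A\right) - -2211 = \left(1 \cdot 1^{-1} - 484\right) - -2211 = \left(1 \cdot 1 - 484\right) + 2211 = \left(1 - 484\right) + 2211 = -483 + 2211 = 1728$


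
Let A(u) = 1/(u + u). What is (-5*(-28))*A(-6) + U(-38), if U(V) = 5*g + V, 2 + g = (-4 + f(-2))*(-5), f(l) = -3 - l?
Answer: 196/3 ≈ 65.333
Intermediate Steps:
A(u) = 1/(2*u)
g = 23 (g = -2 + (-4 + (-3 - 1*(-2)))*(-5) = -2 + (-4 + (-3 + 2))*(-5) = -2 + (-4 - 1)*(-5) = -2 - 5*(-5) = -2 + 25 = 23)
U(V) = 115 + V (U(V) = 5*23 + V = 115 + V)
(-5*(-28))*A(-6) + U(-38) = (-5*(-28))*((½)/(-6)) + (115 - 38) = 140*((½)*(-⅙)) + 77 = 140*(-1/12) + 77 = -35/3 + 77 = 196/3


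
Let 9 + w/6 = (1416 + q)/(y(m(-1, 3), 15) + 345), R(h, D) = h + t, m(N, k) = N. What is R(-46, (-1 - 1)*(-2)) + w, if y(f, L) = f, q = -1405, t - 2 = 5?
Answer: -15963/172 ≈ -92.808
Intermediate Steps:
t = 7 (t = 2 + 5 = 7)
R(h, D) = 7 + h (R(h, D) = h + 7 = 7 + h)
w = -9255/172 (w = -54 + 6*((1416 - 1405)/(-1 + 345)) = -54 + 6*(11/344) = -54 + 33/172 = -9255/172 ≈ -53.808)
R(-46, (-1 - 1)*(-2)) + w = (7 - 46) - 9255/172 = -39 - 9255/172 = -15963/172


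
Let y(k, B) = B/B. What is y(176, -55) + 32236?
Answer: 32237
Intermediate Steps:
y(k, B) = 1
y(176, -55) + 32236 = 1 + 32236 = 32237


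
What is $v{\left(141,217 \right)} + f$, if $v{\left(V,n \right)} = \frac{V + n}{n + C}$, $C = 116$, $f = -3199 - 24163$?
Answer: $- \frac{9111188}{333} \approx -27361.0$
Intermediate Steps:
$f = -27362$
$v{\left(V,n \right)} = \frac{V + n}{116 + n}$ ($v{\left(V,n \right)} = \frac{V + n}{n + 116} = \frac{V + n}{116 + n}$)
$v{\left(141,217 \right)} + f = \frac{141 + 217}{116 + 217} - 27362 = \frac{1}{333} \cdot 358 - 27362 = \frac{358}{333} - 27362 = - \frac{9111188}{333}$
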